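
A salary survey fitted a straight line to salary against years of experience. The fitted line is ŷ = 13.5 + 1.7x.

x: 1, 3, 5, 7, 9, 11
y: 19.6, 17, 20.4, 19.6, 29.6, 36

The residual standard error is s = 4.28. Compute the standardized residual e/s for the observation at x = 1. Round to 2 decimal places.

ŷ = 13.5 + 1.7·1 = 15.2
e = 19.6 − 15.2 = 4.4
e/s = 4.4 / 4.28 = 1.03

1.03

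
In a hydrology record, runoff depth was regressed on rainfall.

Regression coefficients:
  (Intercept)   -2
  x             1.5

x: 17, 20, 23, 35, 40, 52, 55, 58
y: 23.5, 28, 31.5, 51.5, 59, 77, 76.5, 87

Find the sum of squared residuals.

x=17: ŷ = -2 + 1.5·17 = 23.5; e = 23.5 − 23.5 = 0
x=20: ŷ = -2 + 1.5·20 = 28; e = 28 − 28 = 0
x=23: ŷ = -2 + 1.5·23 = 32.5; e = 31.5 − 32.5 = -1
x=35: ŷ = -2 + 1.5·35 = 50.5; e = 51.5 − 50.5 = 1
x=40: ŷ = -2 + 1.5·40 = 58; e = 59 − 58 = 1
x=52: ŷ = -2 + 1.5·52 = 76; e = 77 − 76 = 1
x=55: ŷ = -2 + 1.5·55 = 80.5; e = 76.5 − 80.5 = -4
x=58: ŷ = -2 + 1.5·58 = 85; e = 87 − 85 = 2
SSE = 0 + 0 + 1 + 1 + 1 + 1 + 16 + 4 = 24

SSE = 24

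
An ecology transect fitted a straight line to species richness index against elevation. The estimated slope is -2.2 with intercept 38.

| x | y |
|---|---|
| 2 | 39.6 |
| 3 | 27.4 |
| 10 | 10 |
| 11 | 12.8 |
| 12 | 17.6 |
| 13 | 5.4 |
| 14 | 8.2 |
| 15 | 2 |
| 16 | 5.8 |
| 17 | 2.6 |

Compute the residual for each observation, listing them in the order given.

x=2: ŷ = 38 − 2.2·2 = 33.6; e = 39.6 − 33.6 = 6
x=3: ŷ = 38 − 2.2·3 = 31.4; e = 27.4 − 31.4 = -4
x=10: ŷ = 38 − 2.2·10 = 16; e = 10 − 16 = -6
x=11: ŷ = 38 − 2.2·11 = 13.8; e = 12.8 − 13.8 = -1
x=12: ŷ = 38 − 2.2·12 = 11.6; e = 17.6 − 11.6 = 6
x=13: ŷ = 38 − 2.2·13 = 9.4; e = 5.4 − 9.4 = -4
x=14: ŷ = 38 − 2.2·14 = 7.2; e = 8.2 − 7.2 = 1
x=15: ŷ = 38 − 2.2·15 = 5; e = 2 − 5 = -3
x=16: ŷ = 38 − 2.2·16 = 2.8; e = 5.8 − 2.8 = 3
x=17: ŷ = 38 − 2.2·17 = 0.6; e = 2.6 − 0.6 = 2

6, -4, -6, -1, 6, -4, 1, -3, 3, 2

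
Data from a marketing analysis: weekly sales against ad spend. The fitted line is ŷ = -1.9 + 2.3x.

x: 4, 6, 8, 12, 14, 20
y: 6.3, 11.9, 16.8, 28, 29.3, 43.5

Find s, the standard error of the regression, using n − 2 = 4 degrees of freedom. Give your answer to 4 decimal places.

s = 1.3910

x=4: ŷ = -1.9 + 2.3·4 = 7.3; r = 6.3 − 7.3 = -1
x=6: ŷ = -1.9 + 2.3·6 = 11.9; r = 11.9 − 11.9 = 0
x=8: ŷ = -1.9 + 2.3·8 = 16.5; r = 16.8 − 16.5 = 0.3
x=12: ŷ = -1.9 + 2.3·12 = 25.7; r = 28 − 25.7 = 2.3
x=14: ŷ = -1.9 + 2.3·14 = 30.3; r = 29.3 − 30.3 = -1
x=20: ŷ = -1.9 + 2.3·20 = 44.1; r = 43.5 − 44.1 = -0.6
SSE = 1 + 0 + 0.09 + 5.29 + 1 + 0.36 = 7.74
s = √(7.74/4) = √1.935 ≈ 1.3910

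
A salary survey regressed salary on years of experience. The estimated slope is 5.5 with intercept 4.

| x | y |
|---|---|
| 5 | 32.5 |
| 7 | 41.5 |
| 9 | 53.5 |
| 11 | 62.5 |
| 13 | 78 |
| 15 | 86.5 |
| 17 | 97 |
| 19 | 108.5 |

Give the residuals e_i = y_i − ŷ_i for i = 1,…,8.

x=5: ŷ = 4 + 5.5·5 = 31.5; e = 32.5 − 31.5 = 1
x=7: ŷ = 4 + 5.5·7 = 42.5; e = 41.5 − 42.5 = -1
x=9: ŷ = 4 + 5.5·9 = 53.5; e = 53.5 − 53.5 = 0
x=11: ŷ = 4 + 5.5·11 = 64.5; e = 62.5 − 64.5 = -2
x=13: ŷ = 4 + 5.5·13 = 75.5; e = 78 − 75.5 = 2.5
x=15: ŷ = 4 + 5.5·15 = 86.5; e = 86.5 − 86.5 = 0
x=17: ŷ = 4 + 5.5·17 = 97.5; e = 97 − 97.5 = -0.5
x=19: ŷ = 4 + 5.5·19 = 108.5; e = 108.5 − 108.5 = 0

1, -1, 0, -2, 2.5, 0, -0.5, 0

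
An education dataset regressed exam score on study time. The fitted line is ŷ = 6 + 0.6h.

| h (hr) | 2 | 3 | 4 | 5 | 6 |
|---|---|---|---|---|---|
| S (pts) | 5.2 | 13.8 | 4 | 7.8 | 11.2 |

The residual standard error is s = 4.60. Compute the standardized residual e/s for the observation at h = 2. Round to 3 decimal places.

ŷ = 6 + 0.6·2 = 7.2
e = 5.2 − 7.2 = -2
e/s = -2 / 4.60 = -0.435

-0.435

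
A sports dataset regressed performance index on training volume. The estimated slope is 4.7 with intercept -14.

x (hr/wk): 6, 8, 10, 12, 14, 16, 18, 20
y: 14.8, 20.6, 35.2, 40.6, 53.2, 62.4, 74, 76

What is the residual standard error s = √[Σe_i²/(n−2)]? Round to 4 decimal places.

s = 2.8402

x=6: ŷ = -14 + 4.7·6 = 14.2; e = 14.8 − 14.2 = 0.6
x=8: ŷ = -14 + 4.7·8 = 23.6; e = 20.6 − 23.6 = -3
x=10: ŷ = -14 + 4.7·10 = 33; e = 35.2 − 33 = 2.2
x=12: ŷ = -14 + 4.7·12 = 42.4; e = 40.6 − 42.4 = -1.8
x=14: ŷ = -14 + 4.7·14 = 51.8; e = 53.2 − 51.8 = 1.4
x=16: ŷ = -14 + 4.7·16 = 61.2; e = 62.4 − 61.2 = 1.2
x=18: ŷ = -14 + 4.7·18 = 70.6; e = 74 − 70.6 = 3.4
x=20: ŷ = -14 + 4.7·20 = 80; e = 76 − 80 = -4
SSE = 0.36 + 9 + 4.84 + 3.24 + 1.96 + 1.44 + 11.56 + 16 = 48.4
s = √(48.4/6) = √8.06667 ≈ 2.8402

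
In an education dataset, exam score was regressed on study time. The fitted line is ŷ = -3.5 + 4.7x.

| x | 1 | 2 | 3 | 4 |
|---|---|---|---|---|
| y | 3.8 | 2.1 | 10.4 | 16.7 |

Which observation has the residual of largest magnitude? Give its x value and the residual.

x = 2, e = -3.8

x=1: ŷ = -3.5 + 4.7·1 = 1.2; e = 3.8 − 1.2 = 2.6
x=2: ŷ = -3.5 + 4.7·2 = 5.9; e = 2.1 − 5.9 = -3.8
x=3: ŷ = -3.5 + 4.7·3 = 10.6; e = 10.4 − 10.6 = -0.2
x=4: ŷ = -3.5 + 4.7·4 = 15.3; e = 16.7 − 15.3 = 1.4
Largest |e| is 3.8 at x = 2, residual -3.8.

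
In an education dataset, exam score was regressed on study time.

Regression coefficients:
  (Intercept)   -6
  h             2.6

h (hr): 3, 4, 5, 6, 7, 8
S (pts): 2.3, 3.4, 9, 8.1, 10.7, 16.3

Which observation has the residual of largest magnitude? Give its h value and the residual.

h=3: ŷ = -6 + 2.6·3 = 1.8; r = 2.3 − 1.8 = 0.5
h=4: ŷ = -6 + 2.6·4 = 4.4; r = 3.4 − 4.4 = -1
h=5: ŷ = -6 + 2.6·5 = 7; r = 9 − 7 = 2
h=6: ŷ = -6 + 2.6·6 = 9.6; r = 8.1 − 9.6 = -1.5
h=7: ŷ = -6 + 2.6·7 = 12.2; r = 10.7 − 12.2 = -1.5
h=8: ŷ = -6 + 2.6·8 = 14.8; r = 16.3 − 14.8 = 1.5
Largest |r| is 2 at h = 5, residual 2.

h = 5, r = 2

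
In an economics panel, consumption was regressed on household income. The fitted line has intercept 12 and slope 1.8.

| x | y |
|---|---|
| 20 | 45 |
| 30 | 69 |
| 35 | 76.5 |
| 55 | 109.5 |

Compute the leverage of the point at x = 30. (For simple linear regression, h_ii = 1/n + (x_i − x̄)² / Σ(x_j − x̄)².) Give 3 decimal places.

x̄ = (20 + 30 + 35 + 55)/4 = 35
Σ(x − x̄)² = 225 + 25 + 0 + 400 = 650
h = 1/4 + (-5)²/650 = 0.25 + 0.0384615 = 0.288

h = 0.288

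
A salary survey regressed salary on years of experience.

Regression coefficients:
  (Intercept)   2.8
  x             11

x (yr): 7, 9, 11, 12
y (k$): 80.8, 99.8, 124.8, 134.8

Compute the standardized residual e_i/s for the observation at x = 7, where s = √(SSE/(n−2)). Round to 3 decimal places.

0.577

x=7: ŷ = 2.8 + 11·7 = 79.8; e = 80.8 − 79.8 = 1
x=9: ŷ = 2.8 + 11·9 = 101.8; e = 99.8 − 101.8 = -2
x=11: ŷ = 2.8 + 11·11 = 123.8; e = 124.8 − 123.8 = 1
x=12: ŷ = 2.8 + 11·12 = 134.8; e = 134.8 − 134.8 = 0
SSE = 1 + 4 + 1 + 0 = 6
s = √(6/2) = 1.73205
e/s = 1 / 1.73205 = 0.577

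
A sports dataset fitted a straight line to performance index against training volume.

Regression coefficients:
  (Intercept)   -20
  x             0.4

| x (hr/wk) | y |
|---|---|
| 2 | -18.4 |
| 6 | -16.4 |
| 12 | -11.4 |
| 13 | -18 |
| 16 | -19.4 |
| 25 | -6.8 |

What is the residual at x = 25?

e = 3.2

ŷ = -20 + 0.4·25 = -10
e = -6.8 − (-10) = 3.2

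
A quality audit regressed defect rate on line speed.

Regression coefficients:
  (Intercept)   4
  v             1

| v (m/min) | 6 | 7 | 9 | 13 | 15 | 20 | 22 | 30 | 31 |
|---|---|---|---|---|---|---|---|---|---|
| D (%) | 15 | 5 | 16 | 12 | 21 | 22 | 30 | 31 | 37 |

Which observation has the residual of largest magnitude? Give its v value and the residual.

v=6: ŷ = 4 + 6 = 10; e = 15 − 10 = 5
v=7: ŷ = 4 + 7 = 11; e = 5 − 11 = -6
v=9: ŷ = 4 + 9 = 13; e = 16 − 13 = 3
v=13: ŷ = 4 + 13 = 17; e = 12 − 17 = -5
v=15: ŷ = 4 + 15 = 19; e = 21 − 19 = 2
v=20: ŷ = 4 + 20 = 24; e = 22 − 24 = -2
v=22: ŷ = 4 + 22 = 26; e = 30 − 26 = 4
v=30: ŷ = 4 + 30 = 34; e = 31 − 34 = -3
v=31: ŷ = 4 + 31 = 35; e = 37 − 35 = 2
Largest |e| is 6 at v = 7, residual -6.

v = 7, e = -6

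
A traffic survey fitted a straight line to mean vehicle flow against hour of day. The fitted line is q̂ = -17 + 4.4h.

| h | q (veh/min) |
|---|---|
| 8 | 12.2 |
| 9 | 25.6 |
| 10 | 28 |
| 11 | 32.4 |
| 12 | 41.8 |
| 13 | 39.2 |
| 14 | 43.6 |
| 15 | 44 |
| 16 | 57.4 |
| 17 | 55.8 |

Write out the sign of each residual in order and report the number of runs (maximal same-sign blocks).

5 runs

h=8: q̂ = -17 + 4.4·8 = 18.2; e = 12.2 − 18.2 = -6
h=9: q̂ = -17 + 4.4·9 = 22.6; e = 25.6 − 22.6 = 3
h=10: q̂ = -17 + 4.4·10 = 27; e = 28 − 27 = 1
h=11: q̂ = -17 + 4.4·11 = 31.4; e = 32.4 − 31.4 = 1
h=12: q̂ = -17 + 4.4·12 = 35.8; e = 41.8 − 35.8 = 6
h=13: q̂ = -17 + 4.4·13 = 40.2; e = 39.2 − 40.2 = -1
h=14: q̂ = -17 + 4.4·14 = 44.6; e = 43.6 − 44.6 = -1
h=15: q̂ = -17 + 4.4·15 = 49; e = 44 − 49 = -5
h=16: q̂ = -17 + 4.4·16 = 53.4; e = 57.4 − 53.4 = 4
h=17: q̂ = -17 + 4.4·17 = 57.8; e = 55.8 − 57.8 = -2
Signs: − + + + + − − − + −
Runs: −×1, +×4, −×3, +×1, −×1 → 5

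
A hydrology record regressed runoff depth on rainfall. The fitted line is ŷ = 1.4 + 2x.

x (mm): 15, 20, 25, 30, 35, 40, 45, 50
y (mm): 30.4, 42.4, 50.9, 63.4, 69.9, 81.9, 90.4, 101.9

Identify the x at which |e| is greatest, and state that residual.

x = 30, e = 2

x=15: ŷ = 1.4 + 2·15 = 31.4; e = 30.4 − 31.4 = -1
x=20: ŷ = 1.4 + 2·20 = 41.4; e = 42.4 − 41.4 = 1
x=25: ŷ = 1.4 + 2·25 = 51.4; e = 50.9 − 51.4 = -0.5
x=30: ŷ = 1.4 + 2·30 = 61.4; e = 63.4 − 61.4 = 2
x=35: ŷ = 1.4 + 2·35 = 71.4; e = 69.9 − 71.4 = -1.5
x=40: ŷ = 1.4 + 2·40 = 81.4; e = 81.9 − 81.4 = 0.5
x=45: ŷ = 1.4 + 2·45 = 91.4; e = 90.4 − 91.4 = -1
x=50: ŷ = 1.4 + 2·50 = 101.4; e = 101.9 − 101.4 = 0.5
Largest |e| is 2 at x = 30, residual 2.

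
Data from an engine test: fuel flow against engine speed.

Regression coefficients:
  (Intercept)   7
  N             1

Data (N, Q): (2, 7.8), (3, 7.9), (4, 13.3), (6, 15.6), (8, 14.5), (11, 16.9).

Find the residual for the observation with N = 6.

ŷ = 7 + 6 = 13
e = 15.6 − 13 = 2.6

e = 2.6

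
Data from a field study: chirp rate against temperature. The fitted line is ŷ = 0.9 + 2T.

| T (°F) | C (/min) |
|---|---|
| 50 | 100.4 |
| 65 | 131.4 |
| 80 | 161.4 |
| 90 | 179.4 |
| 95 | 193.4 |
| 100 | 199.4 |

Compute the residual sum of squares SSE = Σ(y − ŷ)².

SSE = 11.5

T=50: ŷ = 0.9 + 2·50 = 100.9; e = 100.4 − 100.9 = -0.5
T=65: ŷ = 0.9 + 2·65 = 130.9; e = 131.4 − 130.9 = 0.5
T=80: ŷ = 0.9 + 2·80 = 160.9; e = 161.4 − 160.9 = 0.5
T=90: ŷ = 0.9 + 2·90 = 180.9; e = 179.4 − 180.9 = -1.5
T=95: ŷ = 0.9 + 2·95 = 190.9; e = 193.4 − 190.9 = 2.5
T=100: ŷ = 0.9 + 2·100 = 200.9; e = 199.4 − 200.9 = -1.5
SSE = 0.25 + 0.25 + 0.25 + 2.25 + 6.25 + 2.25 = 11.5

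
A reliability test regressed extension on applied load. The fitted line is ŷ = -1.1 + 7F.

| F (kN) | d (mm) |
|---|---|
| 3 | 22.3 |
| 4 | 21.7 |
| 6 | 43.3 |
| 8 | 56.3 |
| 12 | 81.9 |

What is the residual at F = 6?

r = 2.4

ŷ = -1.1 + 7·6 = 40.9
r = 43.3 − 40.9 = 2.4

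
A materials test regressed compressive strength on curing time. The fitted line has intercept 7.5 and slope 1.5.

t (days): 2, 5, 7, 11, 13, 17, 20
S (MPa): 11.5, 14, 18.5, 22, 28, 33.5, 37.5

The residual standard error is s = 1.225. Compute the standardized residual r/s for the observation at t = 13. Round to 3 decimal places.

Ŝ = 7.5 + 1.5·13 = 27
r = 28 − 27 = 1
r/s = 1 / 1.225 = 0.816

0.816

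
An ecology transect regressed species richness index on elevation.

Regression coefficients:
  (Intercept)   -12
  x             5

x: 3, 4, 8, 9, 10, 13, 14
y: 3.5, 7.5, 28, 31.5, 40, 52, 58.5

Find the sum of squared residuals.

SSE = 8

x=3: ŷ = -12 + 5·3 = 3; r = 3.5 − 3 = 0.5
x=4: ŷ = -12 + 5·4 = 8; r = 7.5 − 8 = -0.5
x=8: ŷ = -12 + 5·8 = 28; r = 28 − 28 = 0
x=9: ŷ = -12 + 5·9 = 33; r = 31.5 − 33 = -1.5
x=10: ŷ = -12 + 5·10 = 38; r = 40 − 38 = 2
x=13: ŷ = -12 + 5·13 = 53; r = 52 − 53 = -1
x=14: ŷ = -12 + 5·14 = 58; r = 58.5 − 58 = 0.5
SSE = 0.25 + 0.25 + 0 + 2.25 + 4 + 1 + 0.25 = 8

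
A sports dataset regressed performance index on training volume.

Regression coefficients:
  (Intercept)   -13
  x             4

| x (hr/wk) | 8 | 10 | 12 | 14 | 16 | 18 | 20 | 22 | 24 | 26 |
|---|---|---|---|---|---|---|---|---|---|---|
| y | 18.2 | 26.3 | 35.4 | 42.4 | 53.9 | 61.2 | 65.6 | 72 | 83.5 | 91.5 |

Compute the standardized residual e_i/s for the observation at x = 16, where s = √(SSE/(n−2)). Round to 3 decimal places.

x=8: ŷ = -13 + 4·8 = 19; e = 18.2 − 19 = -0.8
x=10: ŷ = -13 + 4·10 = 27; e = 26.3 − 27 = -0.7
x=12: ŷ = -13 + 4·12 = 35; e = 35.4 − 35 = 0.4
x=14: ŷ = -13 + 4·14 = 43; e = 42.4 − 43 = -0.6
x=16: ŷ = -13 + 4·16 = 51; e = 53.9 − 51 = 2.9
x=18: ŷ = -13 + 4·18 = 59; e = 61.2 − 59 = 2.2
x=20: ŷ = -13 + 4·20 = 67; e = 65.6 − 67 = -1.4
x=22: ŷ = -13 + 4·22 = 75; e = 72 − 75 = -3
x=24: ŷ = -13 + 4·24 = 83; e = 83.5 − 83 = 0.5
x=26: ŷ = -13 + 4·26 = 91; e = 91.5 − 91 = 0.5
SSE = 0.64 + 0.49 + 0.16 + 0.36 + 8.41 + 4.84 + 1.96 + 9 + 0.25 + 0.25 = 26.36
s = √(26.36/8) = 1.81521
e/s = 2.9 / 1.81521 = 1.598

1.598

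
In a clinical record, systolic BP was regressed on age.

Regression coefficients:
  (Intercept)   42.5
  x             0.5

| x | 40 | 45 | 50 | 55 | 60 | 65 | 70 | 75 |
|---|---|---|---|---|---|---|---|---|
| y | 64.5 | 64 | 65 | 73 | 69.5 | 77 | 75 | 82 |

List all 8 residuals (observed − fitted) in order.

x=40: ŷ = 42.5 + 0.5·40 = 62.5; r = 64.5 − 62.5 = 2
x=45: ŷ = 42.5 + 0.5·45 = 65; r = 64 − 65 = -1
x=50: ŷ = 42.5 + 0.5·50 = 67.5; r = 65 − 67.5 = -2.5
x=55: ŷ = 42.5 + 0.5·55 = 70; r = 73 − 70 = 3
x=60: ŷ = 42.5 + 0.5·60 = 72.5; r = 69.5 − 72.5 = -3
x=65: ŷ = 42.5 + 0.5·65 = 75; r = 77 − 75 = 2
x=70: ŷ = 42.5 + 0.5·70 = 77.5; r = 75 − 77.5 = -2.5
x=75: ŷ = 42.5 + 0.5·75 = 80; r = 82 − 80 = 2

2, -1, -2.5, 3, -3, 2, -2.5, 2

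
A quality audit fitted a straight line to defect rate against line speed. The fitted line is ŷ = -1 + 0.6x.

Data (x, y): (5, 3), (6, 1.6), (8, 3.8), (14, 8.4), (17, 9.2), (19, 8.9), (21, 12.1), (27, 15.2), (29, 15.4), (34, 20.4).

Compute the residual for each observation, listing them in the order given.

x=5: ŷ = -1 + 0.6·5 = 2; r = 3 − 2 = 1
x=6: ŷ = -1 + 0.6·6 = 2.6; r = 1.6 − 2.6 = -1
x=8: ŷ = -1 + 0.6·8 = 3.8; r = 3.8 − 3.8 = 0
x=14: ŷ = -1 + 0.6·14 = 7.4; r = 8.4 − 7.4 = 1
x=17: ŷ = -1 + 0.6·17 = 9.2; r = 9.2 − 9.2 = 0
x=19: ŷ = -1 + 0.6·19 = 10.4; r = 8.9 − 10.4 = -1.5
x=21: ŷ = -1 + 0.6·21 = 11.6; r = 12.1 − 11.6 = 0.5
x=27: ŷ = -1 + 0.6·27 = 15.2; r = 15.2 − 15.2 = 0
x=29: ŷ = -1 + 0.6·29 = 16.4; r = 15.4 − 16.4 = -1
x=34: ŷ = -1 + 0.6·34 = 19.4; r = 20.4 − 19.4 = 1

1, -1, 0, 1, 0, -1.5, 0.5, 0, -1, 1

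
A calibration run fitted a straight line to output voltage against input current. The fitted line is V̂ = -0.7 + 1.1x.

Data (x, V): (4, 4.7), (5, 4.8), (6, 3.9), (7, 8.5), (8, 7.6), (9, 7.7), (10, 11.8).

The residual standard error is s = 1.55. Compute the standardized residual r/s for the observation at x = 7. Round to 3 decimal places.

V̂ = -0.7 + 1.1·7 = 7
r = 8.5 − 7 = 1.5
r/s = 1.5 / 1.55 = 0.968

0.968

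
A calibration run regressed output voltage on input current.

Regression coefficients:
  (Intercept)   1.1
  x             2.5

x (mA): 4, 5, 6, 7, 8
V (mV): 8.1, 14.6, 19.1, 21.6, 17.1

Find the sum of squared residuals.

SSE = 44

x=4: ŷ = 1.1 + 2.5·4 = 11.1; r = 8.1 − 11.1 = -3
x=5: ŷ = 1.1 + 2.5·5 = 13.6; r = 14.6 − 13.6 = 1
x=6: ŷ = 1.1 + 2.5·6 = 16.1; r = 19.1 − 16.1 = 3
x=7: ŷ = 1.1 + 2.5·7 = 18.6; r = 21.6 − 18.6 = 3
x=8: ŷ = 1.1 + 2.5·8 = 21.1; r = 17.1 − 21.1 = -4
SSE = 9 + 1 + 9 + 9 + 16 = 44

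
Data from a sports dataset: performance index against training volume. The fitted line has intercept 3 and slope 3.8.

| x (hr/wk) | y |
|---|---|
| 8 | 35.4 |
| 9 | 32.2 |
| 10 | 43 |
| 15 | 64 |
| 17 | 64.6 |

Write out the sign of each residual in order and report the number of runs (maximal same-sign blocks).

4 runs

x=8: ŷ = 3 + 3.8·8 = 33.4; e = 35.4 − 33.4 = 2
x=9: ŷ = 3 + 3.8·9 = 37.2; e = 32.2 − 37.2 = -5
x=10: ŷ = 3 + 3.8·10 = 41; e = 43 − 41 = 2
x=15: ŷ = 3 + 3.8·15 = 60; e = 64 − 60 = 4
x=17: ŷ = 3 + 3.8·17 = 67.6; e = 64.6 − 67.6 = -3
Signs: + − + + −
Runs: +×1, −×1, +×2, −×1 → 4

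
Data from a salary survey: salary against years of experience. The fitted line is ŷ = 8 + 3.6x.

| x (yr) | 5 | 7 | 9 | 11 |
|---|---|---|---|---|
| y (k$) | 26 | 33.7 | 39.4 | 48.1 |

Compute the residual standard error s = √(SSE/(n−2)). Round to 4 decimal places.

x=5: ŷ = 8 + 3.6·5 = 26; r = 26 − 26 = 0
x=7: ŷ = 8 + 3.6·7 = 33.2; r = 33.7 − 33.2 = 0.5
x=9: ŷ = 8 + 3.6·9 = 40.4; r = 39.4 − 40.4 = -1
x=11: ŷ = 8 + 3.6·11 = 47.6; r = 48.1 − 47.6 = 0.5
SSE = 0 + 0.25 + 1 + 0.25 = 1.5
s = √(1.5/2) = √0.75 ≈ 0.8660

s = 0.8660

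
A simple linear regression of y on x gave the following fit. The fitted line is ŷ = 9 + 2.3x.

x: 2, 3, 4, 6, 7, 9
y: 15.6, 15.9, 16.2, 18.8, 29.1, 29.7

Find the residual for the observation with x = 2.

r = 2

ŷ = 9 + 2.3·2 = 13.6
r = 15.6 − 13.6 = 2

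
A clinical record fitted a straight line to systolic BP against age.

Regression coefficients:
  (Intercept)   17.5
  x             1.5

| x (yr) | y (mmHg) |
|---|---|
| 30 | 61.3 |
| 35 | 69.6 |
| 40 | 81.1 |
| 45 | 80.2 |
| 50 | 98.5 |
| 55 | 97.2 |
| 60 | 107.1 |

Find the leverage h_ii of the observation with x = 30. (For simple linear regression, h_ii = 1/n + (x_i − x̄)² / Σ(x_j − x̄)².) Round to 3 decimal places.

x̄ = (30 + 35 + 40 + 45 + 50 + 55 + 60)/7 = 45
Σ(x − x̄)² = 225 + 100 + 25 + 0 + 25 + 100 + 225 = 700
h = 1/7 + (-15)²/700 = 0.142857 + 0.321429 = 0.464

h = 0.464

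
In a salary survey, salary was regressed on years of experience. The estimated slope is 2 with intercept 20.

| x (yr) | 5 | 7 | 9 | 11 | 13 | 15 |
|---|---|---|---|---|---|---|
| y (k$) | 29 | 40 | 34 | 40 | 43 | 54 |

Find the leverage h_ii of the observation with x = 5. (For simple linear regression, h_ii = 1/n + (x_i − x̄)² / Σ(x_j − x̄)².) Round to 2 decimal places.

x̄ = (5 + 7 + 9 + 11 + 13 + 15)/6 = 10
Σ(x − x̄)² = 25 + 9 + 1 + 1 + 9 + 25 = 70
h = 1/6 + (-5)²/70 = 0.166667 + 0.357143 = 0.52

h = 0.52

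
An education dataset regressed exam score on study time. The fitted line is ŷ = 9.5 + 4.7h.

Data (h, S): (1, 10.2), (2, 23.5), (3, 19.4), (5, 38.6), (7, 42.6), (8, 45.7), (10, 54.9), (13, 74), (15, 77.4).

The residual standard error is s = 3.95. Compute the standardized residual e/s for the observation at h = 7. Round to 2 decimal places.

ŷ = 9.5 + 4.7·7 = 42.4
e = 42.6 − 42.4 = 0.2
e/s = 0.2 / 3.95 = 0.05

0.05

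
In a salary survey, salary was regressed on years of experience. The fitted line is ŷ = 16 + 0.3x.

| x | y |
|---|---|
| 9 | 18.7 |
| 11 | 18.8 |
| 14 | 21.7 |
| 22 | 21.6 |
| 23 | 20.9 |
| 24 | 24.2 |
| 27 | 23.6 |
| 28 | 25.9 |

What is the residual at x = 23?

ŷ = 16 + 0.3·23 = 22.9
r = 20.9 − 22.9 = -2

r = -2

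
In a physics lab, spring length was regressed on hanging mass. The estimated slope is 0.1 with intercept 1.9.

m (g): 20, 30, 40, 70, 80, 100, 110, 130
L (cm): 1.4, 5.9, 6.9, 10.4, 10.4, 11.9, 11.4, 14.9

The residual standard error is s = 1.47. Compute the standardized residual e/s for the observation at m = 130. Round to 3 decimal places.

0.000

L̂ = 1.9 + 0.1·130 = 14.9
e = 14.9 − 14.9 = 0
e/s = 0 / 1.47 = 0.000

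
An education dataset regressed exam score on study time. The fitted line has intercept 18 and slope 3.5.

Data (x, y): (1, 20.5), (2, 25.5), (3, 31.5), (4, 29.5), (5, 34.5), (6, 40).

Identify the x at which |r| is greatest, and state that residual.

x=1: ŷ = 18 + 3.5·1 = 21.5; r = 20.5 − 21.5 = -1
x=2: ŷ = 18 + 3.5·2 = 25; r = 25.5 − 25 = 0.5
x=3: ŷ = 18 + 3.5·3 = 28.5; r = 31.5 − 28.5 = 3
x=4: ŷ = 18 + 3.5·4 = 32; r = 29.5 − 32 = -2.5
x=5: ŷ = 18 + 3.5·5 = 35.5; r = 34.5 − 35.5 = -1
x=6: ŷ = 18 + 3.5·6 = 39; r = 40 − 39 = 1
Largest |r| is 3 at x = 3, residual 3.

x = 3, r = 3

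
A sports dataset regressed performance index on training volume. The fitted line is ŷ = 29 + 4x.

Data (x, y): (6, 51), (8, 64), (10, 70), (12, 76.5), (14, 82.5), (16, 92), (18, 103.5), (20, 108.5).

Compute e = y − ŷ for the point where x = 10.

ŷ = 29 + 4·10 = 69
e = 70 − 69 = 1

e = 1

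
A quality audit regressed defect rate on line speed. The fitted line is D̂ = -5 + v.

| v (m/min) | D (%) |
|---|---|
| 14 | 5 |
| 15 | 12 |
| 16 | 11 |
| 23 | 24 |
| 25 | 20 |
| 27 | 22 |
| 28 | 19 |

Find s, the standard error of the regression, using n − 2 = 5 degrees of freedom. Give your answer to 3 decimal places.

s = 3.795

v=14: D̂ = -5 + 14 = 9; e = 5 − 9 = -4
v=15: D̂ = -5 + 15 = 10; e = 12 − 10 = 2
v=16: D̂ = -5 + 16 = 11; e = 11 − 11 = 0
v=23: D̂ = -5 + 23 = 18; e = 24 − 18 = 6
v=25: D̂ = -5 + 25 = 20; e = 20 − 20 = 0
v=27: D̂ = -5 + 27 = 22; e = 22 − 22 = 0
v=28: D̂ = -5 + 28 = 23; e = 19 − 23 = -4
SSE = 16 + 4 + 0 + 36 + 0 + 0 + 16 = 72
s = √(72/5) = √14.4 ≈ 3.795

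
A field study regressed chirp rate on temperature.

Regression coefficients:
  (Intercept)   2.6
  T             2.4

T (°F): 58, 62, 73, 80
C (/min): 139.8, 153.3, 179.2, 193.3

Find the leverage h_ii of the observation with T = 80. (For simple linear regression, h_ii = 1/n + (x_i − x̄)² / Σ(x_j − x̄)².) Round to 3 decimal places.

T̄ = (58 + 62 + 73 + 80)/4 = 68.25
Σ(T − T̄)² = 105.062 + 39.0625 + 22.5625 + 138.062 = 304.75
h = 1/4 + (11.75)²/304.75 = 0.25 + 0.453035 = 0.703

h = 0.703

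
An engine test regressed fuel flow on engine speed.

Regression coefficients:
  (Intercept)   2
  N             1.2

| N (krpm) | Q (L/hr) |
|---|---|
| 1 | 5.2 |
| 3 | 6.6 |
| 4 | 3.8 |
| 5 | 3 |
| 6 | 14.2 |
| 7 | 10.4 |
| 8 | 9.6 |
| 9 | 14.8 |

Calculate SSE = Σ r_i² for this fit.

SSE = 72

N=1: ŷ = 2 + 1.2·1 = 3.2; r = 5.2 − 3.2 = 2
N=3: ŷ = 2 + 1.2·3 = 5.6; r = 6.6 − 5.6 = 1
N=4: ŷ = 2 + 1.2·4 = 6.8; r = 3.8 − 6.8 = -3
N=5: ŷ = 2 + 1.2·5 = 8; r = 3 − 8 = -5
N=6: ŷ = 2 + 1.2·6 = 9.2; r = 14.2 − 9.2 = 5
N=7: ŷ = 2 + 1.2·7 = 10.4; r = 10.4 − 10.4 = 0
N=8: ŷ = 2 + 1.2·8 = 11.6; r = 9.6 − 11.6 = -2
N=9: ŷ = 2 + 1.2·9 = 12.8; r = 14.8 − 12.8 = 2
SSE = 4 + 1 + 9 + 25 + 25 + 0 + 4 + 4 = 72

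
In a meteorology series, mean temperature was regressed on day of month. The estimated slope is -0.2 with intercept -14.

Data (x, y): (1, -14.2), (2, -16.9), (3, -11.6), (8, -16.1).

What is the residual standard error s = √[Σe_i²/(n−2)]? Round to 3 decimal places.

s = 2.784

x=1: ŷ = -14 − 0.2·1 = -14.2; e = -14.2 − (-14.2) = 0
x=2: ŷ = -14 − 0.2·2 = -14.4; e = -16.9 − (-14.4) = -2.5
x=3: ŷ = -14 − 0.2·3 = -14.6; e = -11.6 − (-14.6) = 3
x=8: ŷ = -14 − 0.2·8 = -15.6; e = -16.1 − (-15.6) = -0.5
SSE = 0 + 6.25 + 9 + 0.25 = 15.5
s = √(15.5/2) = √7.75 ≈ 2.784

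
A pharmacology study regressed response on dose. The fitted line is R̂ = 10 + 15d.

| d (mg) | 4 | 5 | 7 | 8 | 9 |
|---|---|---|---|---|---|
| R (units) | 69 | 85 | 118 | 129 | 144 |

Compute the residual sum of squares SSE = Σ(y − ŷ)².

SSE = 12

d=4: R̂ = 10 + 15·4 = 70; e = 69 − 70 = -1
d=5: R̂ = 10 + 15·5 = 85; e = 85 − 85 = 0
d=7: R̂ = 10 + 15·7 = 115; e = 118 − 115 = 3
d=8: R̂ = 10 + 15·8 = 130; e = 129 − 130 = -1
d=9: R̂ = 10 + 15·9 = 145; e = 144 − 145 = -1
SSE = 1 + 0 + 9 + 1 + 1 = 12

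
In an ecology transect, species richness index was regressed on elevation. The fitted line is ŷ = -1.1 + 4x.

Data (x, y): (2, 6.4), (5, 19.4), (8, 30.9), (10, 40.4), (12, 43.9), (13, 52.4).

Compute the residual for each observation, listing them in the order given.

x=2: ŷ = -1.1 + 4·2 = 6.9; r = 6.4 − 6.9 = -0.5
x=5: ŷ = -1.1 + 4·5 = 18.9; r = 19.4 − 18.9 = 0.5
x=8: ŷ = -1.1 + 4·8 = 30.9; r = 30.9 − 30.9 = 0
x=10: ŷ = -1.1 + 4·10 = 38.9; r = 40.4 − 38.9 = 1.5
x=12: ŷ = -1.1 + 4·12 = 46.9; r = 43.9 − 46.9 = -3
x=13: ŷ = -1.1 + 4·13 = 50.9; r = 52.4 − 50.9 = 1.5

-0.5, 0.5, 0, 1.5, -3, 1.5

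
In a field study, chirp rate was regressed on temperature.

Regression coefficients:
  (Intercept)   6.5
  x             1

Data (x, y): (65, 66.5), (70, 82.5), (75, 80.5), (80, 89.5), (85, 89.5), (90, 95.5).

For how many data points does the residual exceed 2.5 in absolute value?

3

x=65: ŷ = 6.5 + 65 = 71.5; r = 66.5 − 71.5 = -5
x=70: ŷ = 6.5 + 70 = 76.5; r = 82.5 − 76.5 = 6
x=75: ŷ = 6.5 + 75 = 81.5; r = 80.5 − 81.5 = -1
x=80: ŷ = 6.5 + 80 = 86.5; r = 89.5 − 86.5 = 3
x=85: ŷ = 6.5 + 85 = 91.5; r = 89.5 − 91.5 = -2
x=90: ŷ = 6.5 + 90 = 96.5; r = 95.5 − 96.5 = -1
|r| > 2.5: x=65 (|r|=5), x=70 (|r|=6), x=80 (|r|=3) → 3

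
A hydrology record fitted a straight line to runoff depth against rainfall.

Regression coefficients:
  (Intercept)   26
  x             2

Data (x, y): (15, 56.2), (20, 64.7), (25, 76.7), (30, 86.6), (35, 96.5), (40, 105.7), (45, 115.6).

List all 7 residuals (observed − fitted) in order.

x=15: ŷ = 26 + 2·15 = 56; r = 56.2 − 56 = 0.2
x=20: ŷ = 26 + 2·20 = 66; r = 64.7 − 66 = -1.3
x=25: ŷ = 26 + 2·25 = 76; r = 76.7 − 76 = 0.7
x=30: ŷ = 26 + 2·30 = 86; r = 86.6 − 86 = 0.6
x=35: ŷ = 26 + 2·35 = 96; r = 96.5 − 96 = 0.5
x=40: ŷ = 26 + 2·40 = 106; r = 105.7 − 106 = -0.3
x=45: ŷ = 26 + 2·45 = 116; r = 115.6 − 116 = -0.4

0.2, -1.3, 0.7, 0.6, 0.5, -0.3, -0.4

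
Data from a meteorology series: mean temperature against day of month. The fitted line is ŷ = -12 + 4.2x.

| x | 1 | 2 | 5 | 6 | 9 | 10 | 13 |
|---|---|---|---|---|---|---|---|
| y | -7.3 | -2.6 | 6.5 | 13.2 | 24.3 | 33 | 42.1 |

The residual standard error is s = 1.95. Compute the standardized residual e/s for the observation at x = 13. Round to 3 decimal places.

ŷ = -12 + 4.2·13 = 42.6
e = 42.1 − 42.6 = -0.5
e/s = -0.5 / 1.95 = -0.256

-0.256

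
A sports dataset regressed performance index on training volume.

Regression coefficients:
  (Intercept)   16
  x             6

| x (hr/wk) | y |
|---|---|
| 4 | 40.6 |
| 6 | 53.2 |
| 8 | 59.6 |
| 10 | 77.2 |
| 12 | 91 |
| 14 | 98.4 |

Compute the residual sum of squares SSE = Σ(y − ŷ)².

x=4: ŷ = 16 + 6·4 = 40; r = 40.6 − 40 = 0.6
x=6: ŷ = 16 + 6·6 = 52; r = 53.2 − 52 = 1.2
x=8: ŷ = 16 + 6·8 = 64; r = 59.6 − 64 = -4.4
x=10: ŷ = 16 + 6·10 = 76; r = 77.2 − 76 = 1.2
x=12: ŷ = 16 + 6·12 = 88; r = 91 − 88 = 3
x=14: ŷ = 16 + 6·14 = 100; r = 98.4 − 100 = -1.6
SSE = 0.36 + 1.44 + 19.36 + 1.44 + 9 + 2.56 = 34.16

SSE = 34.16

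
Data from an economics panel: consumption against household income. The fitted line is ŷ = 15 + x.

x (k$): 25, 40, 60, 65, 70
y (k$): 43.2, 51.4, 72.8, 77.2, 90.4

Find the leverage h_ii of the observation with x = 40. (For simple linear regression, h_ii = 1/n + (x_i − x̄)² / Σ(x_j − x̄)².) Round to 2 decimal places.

x̄ = (25 + 40 + 60 + 65 + 70)/5 = 52
Σ(x − x̄)² = 729 + 144 + 64 + 169 + 324 = 1430
h = 1/5 + (-12)²/1430 = 0.2 + 0.100699 = 0.30

h = 0.30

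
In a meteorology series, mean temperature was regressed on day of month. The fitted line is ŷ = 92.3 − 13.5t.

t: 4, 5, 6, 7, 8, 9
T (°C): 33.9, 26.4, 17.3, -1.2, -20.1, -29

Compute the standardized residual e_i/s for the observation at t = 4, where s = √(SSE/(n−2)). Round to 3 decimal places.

t=4: ŷ = 92.3 − 13.5·4 = 38.3; e = 33.9 − 38.3 = -4.4
t=5: ŷ = 92.3 − 13.5·5 = 24.8; e = 26.4 − 24.8 = 1.6
t=6: ŷ = 92.3 − 13.5·6 = 11.3; e = 17.3 − 11.3 = 6
t=7: ŷ = 92.3 − 13.5·7 = -2.2; e = -1.2 − (-2.2) = 1
t=8: ŷ = 92.3 − 13.5·8 = -15.7; e = -20.1 − (-15.7) = -4.4
t=9: ŷ = 92.3 − 13.5·9 = -29.2; e = -29 − (-29.2) = 0.2
SSE = 19.36 + 2.56 + 36 + 1 + 19.36 + 0.04 = 78.32
s = √(78.32/4) = 4.42493
e/s = -4.4 / 4.42493 = -0.994

-0.994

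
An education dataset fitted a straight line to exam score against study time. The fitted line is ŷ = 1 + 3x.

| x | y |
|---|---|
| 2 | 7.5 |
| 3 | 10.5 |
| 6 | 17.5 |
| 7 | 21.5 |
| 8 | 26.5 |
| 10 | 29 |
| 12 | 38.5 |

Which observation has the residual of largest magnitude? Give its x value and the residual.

x=2: ŷ = 1 + 3·2 = 7; e = 7.5 − 7 = 0.5
x=3: ŷ = 1 + 3·3 = 10; e = 10.5 − 10 = 0.5
x=6: ŷ = 1 + 3·6 = 19; e = 17.5 − 19 = -1.5
x=7: ŷ = 1 + 3·7 = 22; e = 21.5 − 22 = -0.5
x=8: ŷ = 1 + 3·8 = 25; e = 26.5 − 25 = 1.5
x=10: ŷ = 1 + 3·10 = 31; e = 29 − 31 = -2
x=12: ŷ = 1 + 3·12 = 37; e = 38.5 − 37 = 1.5
Largest |e| is 2 at x = 10, residual -2.

x = 10, e = -2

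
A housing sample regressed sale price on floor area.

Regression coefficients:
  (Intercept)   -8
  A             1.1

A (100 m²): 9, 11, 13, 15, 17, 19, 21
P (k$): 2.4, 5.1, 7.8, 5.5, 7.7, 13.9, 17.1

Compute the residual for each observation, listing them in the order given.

A=9: P̂ = -8 + 1.1·9 = 1.9; r = 2.4 − 1.9 = 0.5
A=11: P̂ = -8 + 1.1·11 = 4.1; r = 5.1 − 4.1 = 1
A=13: P̂ = -8 + 1.1·13 = 6.3; r = 7.8 − 6.3 = 1.5
A=15: P̂ = -8 + 1.1·15 = 8.5; r = 5.5 − 8.5 = -3
A=17: P̂ = -8 + 1.1·17 = 10.7; r = 7.7 − 10.7 = -3
A=19: P̂ = -8 + 1.1·19 = 12.9; r = 13.9 − 12.9 = 1
A=21: P̂ = -8 + 1.1·21 = 15.1; r = 17.1 − 15.1 = 2

0.5, 1, 1.5, -3, -3, 1, 2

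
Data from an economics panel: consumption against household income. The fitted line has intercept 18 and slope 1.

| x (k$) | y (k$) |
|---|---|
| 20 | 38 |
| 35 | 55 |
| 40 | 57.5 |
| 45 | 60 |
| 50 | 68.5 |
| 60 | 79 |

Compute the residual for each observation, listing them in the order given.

0, 2, -0.5, -3, 0.5, 1

x=20: ŷ = 18 + 20 = 38; r = 38 − 38 = 0
x=35: ŷ = 18 + 35 = 53; r = 55 − 53 = 2
x=40: ŷ = 18 + 40 = 58; r = 57.5 − 58 = -0.5
x=45: ŷ = 18 + 45 = 63; r = 60 − 63 = -3
x=50: ŷ = 18 + 50 = 68; r = 68.5 − 68 = 0.5
x=60: ŷ = 18 + 60 = 78; r = 79 − 78 = 1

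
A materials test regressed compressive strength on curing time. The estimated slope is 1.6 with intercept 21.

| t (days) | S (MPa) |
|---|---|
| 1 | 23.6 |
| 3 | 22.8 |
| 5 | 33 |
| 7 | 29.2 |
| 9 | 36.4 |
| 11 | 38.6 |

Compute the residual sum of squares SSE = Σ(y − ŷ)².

t=1: Ŝ = 21 + 1.6·1 = 22.6; r = 23.6 − 22.6 = 1
t=3: Ŝ = 21 + 1.6·3 = 25.8; r = 22.8 − 25.8 = -3
t=5: Ŝ = 21 + 1.6·5 = 29; r = 33 − 29 = 4
t=7: Ŝ = 21 + 1.6·7 = 32.2; r = 29.2 − 32.2 = -3
t=9: Ŝ = 21 + 1.6·9 = 35.4; r = 36.4 − 35.4 = 1
t=11: Ŝ = 21 + 1.6·11 = 38.6; r = 38.6 − 38.6 = 0
SSE = 1 + 9 + 16 + 9 + 1 + 0 = 36

SSE = 36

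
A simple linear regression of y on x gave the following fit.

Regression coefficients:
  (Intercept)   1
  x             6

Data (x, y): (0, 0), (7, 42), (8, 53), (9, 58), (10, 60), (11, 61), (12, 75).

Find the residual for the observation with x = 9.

e = 3

ŷ = 1 + 6·9 = 55
e = 58 − 55 = 3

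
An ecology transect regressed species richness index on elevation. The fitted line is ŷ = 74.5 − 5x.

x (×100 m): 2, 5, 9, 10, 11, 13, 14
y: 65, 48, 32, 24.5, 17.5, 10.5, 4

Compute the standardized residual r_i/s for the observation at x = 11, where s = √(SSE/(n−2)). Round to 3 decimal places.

x=2: ŷ = 74.5 − 5·2 = 64.5; r = 65 − 64.5 = 0.5
x=5: ŷ = 74.5 − 5·5 = 49.5; r = 48 − 49.5 = -1.5
x=9: ŷ = 74.5 − 5·9 = 29.5; r = 32 − 29.5 = 2.5
x=10: ŷ = 74.5 − 5·10 = 24.5; r = 24.5 − 24.5 = 0
x=11: ŷ = 74.5 − 5·11 = 19.5; r = 17.5 − 19.5 = -2
x=13: ŷ = 74.5 − 5·13 = 9.5; r = 10.5 − 9.5 = 1
x=14: ŷ = 74.5 − 5·14 = 4.5; r = 4 − 4.5 = -0.5
SSE = 0.25 + 2.25 + 6.25 + 0 + 4 + 1 + 0.25 = 14
s = √(14/5) = 1.67332
r/s = -2 / 1.67332 = -1.195

-1.195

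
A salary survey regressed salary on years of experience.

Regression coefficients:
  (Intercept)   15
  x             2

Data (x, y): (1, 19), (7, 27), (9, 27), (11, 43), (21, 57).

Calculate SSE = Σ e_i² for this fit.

x=1: ŷ = 15 + 2·1 = 17; e = 19 − 17 = 2
x=7: ŷ = 15 + 2·7 = 29; e = 27 − 29 = -2
x=9: ŷ = 15 + 2·9 = 33; e = 27 − 33 = -6
x=11: ŷ = 15 + 2·11 = 37; e = 43 − 37 = 6
x=21: ŷ = 15 + 2·21 = 57; e = 57 − 57 = 0
SSE = 4 + 4 + 36 + 36 + 0 = 80

SSE = 80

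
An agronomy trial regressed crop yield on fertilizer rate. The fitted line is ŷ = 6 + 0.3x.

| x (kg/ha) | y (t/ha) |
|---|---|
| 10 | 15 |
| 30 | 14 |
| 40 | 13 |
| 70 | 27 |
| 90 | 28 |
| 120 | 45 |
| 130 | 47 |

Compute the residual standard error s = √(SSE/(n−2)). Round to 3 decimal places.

s = 4.472

x=10: ŷ = 6 + 0.3·10 = 9; r = 15 − 9 = 6
x=30: ŷ = 6 + 0.3·30 = 15; r = 14 − 15 = -1
x=40: ŷ = 6 + 0.3·40 = 18; r = 13 − 18 = -5
x=70: ŷ = 6 + 0.3·70 = 27; r = 27 − 27 = 0
x=90: ŷ = 6 + 0.3·90 = 33; r = 28 − 33 = -5
x=120: ŷ = 6 + 0.3·120 = 42; r = 45 − 42 = 3
x=130: ŷ = 6 + 0.3·130 = 45; r = 47 − 45 = 2
SSE = 36 + 1 + 25 + 0 + 25 + 9 + 4 = 100
s = √(100/5) = √20 ≈ 4.472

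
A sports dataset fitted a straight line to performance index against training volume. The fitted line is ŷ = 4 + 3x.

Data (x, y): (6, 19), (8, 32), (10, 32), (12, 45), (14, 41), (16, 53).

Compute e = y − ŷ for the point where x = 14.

ŷ = 4 + 3·14 = 46
e = 41 − 46 = -5

e = -5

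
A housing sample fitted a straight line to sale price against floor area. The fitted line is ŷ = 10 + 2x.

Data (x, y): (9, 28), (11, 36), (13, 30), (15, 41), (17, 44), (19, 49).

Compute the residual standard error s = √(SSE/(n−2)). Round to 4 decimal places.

x=9: ŷ = 10 + 2·9 = 28; r = 28 − 28 = 0
x=11: ŷ = 10 + 2·11 = 32; r = 36 − 32 = 4
x=13: ŷ = 10 + 2·13 = 36; r = 30 − 36 = -6
x=15: ŷ = 10 + 2·15 = 40; r = 41 − 40 = 1
x=17: ŷ = 10 + 2·17 = 44; r = 44 − 44 = 0
x=19: ŷ = 10 + 2·19 = 48; r = 49 − 48 = 1
SSE = 0 + 16 + 36 + 1 + 0 + 1 = 54
s = √(54/4) = √13.5 ≈ 3.6742

s = 3.6742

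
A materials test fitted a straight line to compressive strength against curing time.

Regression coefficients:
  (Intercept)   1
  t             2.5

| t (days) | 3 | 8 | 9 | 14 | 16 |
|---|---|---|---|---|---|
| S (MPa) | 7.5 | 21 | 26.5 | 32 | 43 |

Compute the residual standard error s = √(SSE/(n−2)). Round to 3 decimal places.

t=3: ŷ = 1 + 2.5·3 = 8.5; e = 7.5 − 8.5 = -1
t=8: ŷ = 1 + 2.5·8 = 21; e = 21 − 21 = 0
t=9: ŷ = 1 + 2.5·9 = 23.5; e = 26.5 − 23.5 = 3
t=14: ŷ = 1 + 2.5·14 = 36; e = 32 − 36 = -4
t=16: ŷ = 1 + 2.5·16 = 41; e = 43 − 41 = 2
SSE = 1 + 0 + 9 + 16 + 4 = 30
s = √(30/3) = √10 ≈ 3.162

s = 3.162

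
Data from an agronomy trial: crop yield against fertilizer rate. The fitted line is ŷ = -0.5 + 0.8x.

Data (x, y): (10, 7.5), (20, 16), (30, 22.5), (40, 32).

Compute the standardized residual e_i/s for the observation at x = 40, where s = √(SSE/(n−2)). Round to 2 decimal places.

x=10: ŷ = -0.5 + 0.8·10 = 7.5; e = 7.5 − 7.5 = 0
x=20: ŷ = -0.5 + 0.8·20 = 15.5; e = 16 − 15.5 = 0.5
x=30: ŷ = -0.5 + 0.8·30 = 23.5; e = 22.5 − 23.5 = -1
x=40: ŷ = -0.5 + 0.8·40 = 31.5; e = 32 − 31.5 = 0.5
SSE = 0 + 0.25 + 1 + 0.25 = 1.5
s = √(1.5/2) = 0.866025
e/s = 0.5 / 0.866025 = 0.58

0.58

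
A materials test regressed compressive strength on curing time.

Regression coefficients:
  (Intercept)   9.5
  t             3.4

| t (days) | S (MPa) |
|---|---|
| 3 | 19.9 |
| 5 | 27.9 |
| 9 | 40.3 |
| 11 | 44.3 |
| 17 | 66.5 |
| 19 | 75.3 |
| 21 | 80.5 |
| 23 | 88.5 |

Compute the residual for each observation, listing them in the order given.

0.2, 1.4, 0.2, -2.6, -0.8, 1.2, -0.4, 0.8

t=3: Ŝ = 9.5 + 3.4·3 = 19.7; r = 19.9 − 19.7 = 0.2
t=5: Ŝ = 9.5 + 3.4·5 = 26.5; r = 27.9 − 26.5 = 1.4
t=9: Ŝ = 9.5 + 3.4·9 = 40.1; r = 40.3 − 40.1 = 0.2
t=11: Ŝ = 9.5 + 3.4·11 = 46.9; r = 44.3 − 46.9 = -2.6
t=17: Ŝ = 9.5 + 3.4·17 = 67.3; r = 66.5 − 67.3 = -0.8
t=19: Ŝ = 9.5 + 3.4·19 = 74.1; r = 75.3 − 74.1 = 1.2
t=21: Ŝ = 9.5 + 3.4·21 = 80.9; r = 80.5 − 80.9 = -0.4
t=23: Ŝ = 9.5 + 3.4·23 = 87.7; r = 88.5 − 87.7 = 0.8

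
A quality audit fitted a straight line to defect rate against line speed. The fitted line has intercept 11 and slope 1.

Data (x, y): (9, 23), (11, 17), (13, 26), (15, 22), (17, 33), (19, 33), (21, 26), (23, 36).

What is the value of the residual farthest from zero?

x=9: ŷ = 11 + 9 = 20; r = 23 − 20 = 3
x=11: ŷ = 11 + 11 = 22; r = 17 − 22 = -5
x=13: ŷ = 11 + 13 = 24; r = 26 − 24 = 2
x=15: ŷ = 11 + 15 = 26; r = 22 − 26 = -4
x=17: ŷ = 11 + 17 = 28; r = 33 − 28 = 5
x=19: ŷ = 11 + 19 = 30; r = 33 − 30 = 3
x=21: ŷ = 11 + 21 = 32; r = 26 − 32 = -6
x=23: ŷ = 11 + 23 = 34; r = 36 − 34 = 2
Largest |r| is 6 at x = 21, residual -6.

r = -6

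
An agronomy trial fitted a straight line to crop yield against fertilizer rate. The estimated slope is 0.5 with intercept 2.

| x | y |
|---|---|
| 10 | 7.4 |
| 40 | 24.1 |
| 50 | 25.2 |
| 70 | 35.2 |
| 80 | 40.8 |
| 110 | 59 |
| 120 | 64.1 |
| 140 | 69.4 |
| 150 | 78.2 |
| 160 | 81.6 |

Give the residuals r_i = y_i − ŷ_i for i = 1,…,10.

x=10: ŷ = 2 + 0.5·10 = 7; r = 7.4 − 7 = 0.4
x=40: ŷ = 2 + 0.5·40 = 22; r = 24.1 − 22 = 2.1
x=50: ŷ = 2 + 0.5·50 = 27; r = 25.2 − 27 = -1.8
x=70: ŷ = 2 + 0.5·70 = 37; r = 35.2 − 37 = -1.8
x=80: ŷ = 2 + 0.5·80 = 42; r = 40.8 − 42 = -1.2
x=110: ŷ = 2 + 0.5·110 = 57; r = 59 − 57 = 2
x=120: ŷ = 2 + 0.5·120 = 62; r = 64.1 − 62 = 2.1
x=140: ŷ = 2 + 0.5·140 = 72; r = 69.4 − 72 = -2.6
x=150: ŷ = 2 + 0.5·150 = 77; r = 78.2 − 77 = 1.2
x=160: ŷ = 2 + 0.5·160 = 82; r = 81.6 − 82 = -0.4

0.4, 2.1, -1.8, -1.8, -1.2, 2, 2.1, -2.6, 1.2, -0.4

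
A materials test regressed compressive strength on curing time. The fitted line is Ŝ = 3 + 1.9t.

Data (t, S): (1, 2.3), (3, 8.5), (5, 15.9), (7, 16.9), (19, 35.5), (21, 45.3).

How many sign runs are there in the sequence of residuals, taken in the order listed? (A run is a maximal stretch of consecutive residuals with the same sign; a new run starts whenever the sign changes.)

t=1: Ŝ = 3 + 1.9·1 = 4.9; e = 2.3 − 4.9 = -2.6
t=3: Ŝ = 3 + 1.9·3 = 8.7; e = 8.5 − 8.7 = -0.2
t=5: Ŝ = 3 + 1.9·5 = 12.5; e = 15.9 − 12.5 = 3.4
t=7: Ŝ = 3 + 1.9·7 = 16.3; e = 16.9 − 16.3 = 0.6
t=19: Ŝ = 3 + 1.9·19 = 39.1; e = 35.5 − 39.1 = -3.6
t=21: Ŝ = 3 + 1.9·21 = 42.9; e = 45.3 − 42.9 = 2.4
Signs: − − + + − +
Runs: −×2, +×2, −×1, +×1 → 4

4 runs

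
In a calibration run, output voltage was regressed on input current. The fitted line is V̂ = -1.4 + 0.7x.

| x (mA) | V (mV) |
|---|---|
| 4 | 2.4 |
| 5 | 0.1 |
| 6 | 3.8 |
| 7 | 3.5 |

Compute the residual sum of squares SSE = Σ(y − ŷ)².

SSE = 6

x=4: V̂ = -1.4 + 0.7·4 = 1.4; e = 2.4 − 1.4 = 1
x=5: V̂ = -1.4 + 0.7·5 = 2.1; e = 0.1 − 2.1 = -2
x=6: V̂ = -1.4 + 0.7·6 = 2.8; e = 3.8 − 2.8 = 1
x=7: V̂ = -1.4 + 0.7·7 = 3.5; e = 3.5 − 3.5 = 0
SSE = 1 + 4 + 1 + 0 = 6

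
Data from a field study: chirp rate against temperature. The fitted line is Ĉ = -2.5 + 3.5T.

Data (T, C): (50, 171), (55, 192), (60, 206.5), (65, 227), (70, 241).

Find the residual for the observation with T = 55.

Ĉ = -2.5 + 3.5·55 = 190
r = 192 − 190 = 2

r = 2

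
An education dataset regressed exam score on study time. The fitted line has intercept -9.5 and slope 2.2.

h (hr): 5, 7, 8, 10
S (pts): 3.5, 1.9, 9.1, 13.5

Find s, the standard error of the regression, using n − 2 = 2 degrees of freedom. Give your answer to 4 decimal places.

h=5: Ŝ = -9.5 + 2.2·5 = 1.5; r = 3.5 − 1.5 = 2
h=7: Ŝ = -9.5 + 2.2·7 = 5.9; r = 1.9 − 5.9 = -4
h=8: Ŝ = -9.5 + 2.2·8 = 8.1; r = 9.1 − 8.1 = 1
h=10: Ŝ = -9.5 + 2.2·10 = 12.5; r = 13.5 − 12.5 = 1
SSE = 4 + 16 + 1 + 1 = 22
s = √(22/2) = √11 ≈ 3.3166

s = 3.3166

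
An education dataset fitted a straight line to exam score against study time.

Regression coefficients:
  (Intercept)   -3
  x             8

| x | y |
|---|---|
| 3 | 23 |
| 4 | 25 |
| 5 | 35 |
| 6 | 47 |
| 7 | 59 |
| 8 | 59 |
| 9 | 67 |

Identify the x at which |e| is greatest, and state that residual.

x = 7, e = 6

x=3: ŷ = -3 + 8·3 = 21; e = 23 − 21 = 2
x=4: ŷ = -3 + 8·4 = 29; e = 25 − 29 = -4
x=5: ŷ = -3 + 8·5 = 37; e = 35 − 37 = -2
x=6: ŷ = -3 + 8·6 = 45; e = 47 − 45 = 2
x=7: ŷ = -3 + 8·7 = 53; e = 59 − 53 = 6
x=8: ŷ = -3 + 8·8 = 61; e = 59 − 61 = -2
x=9: ŷ = -3 + 8·9 = 69; e = 67 − 69 = -2
Largest |e| is 6 at x = 7, residual 6.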